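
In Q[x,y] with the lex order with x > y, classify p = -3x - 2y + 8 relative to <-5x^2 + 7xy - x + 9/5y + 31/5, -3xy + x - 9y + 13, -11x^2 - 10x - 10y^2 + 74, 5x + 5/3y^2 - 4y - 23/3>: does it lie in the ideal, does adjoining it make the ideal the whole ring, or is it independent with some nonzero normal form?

First compute the reduced Gröbner basis of I by Buchberger's algorithm.
f_1 = -5x^2 + 7xy - x + 9/5y + 31/5, LT = x^2.
f_2 = -3xy + x - 9y + 13, LT = xy.
f_3 = -11x^2 - 10x - 10y^2 + 74, LT = x^2.
f_4 = 5x + 5/3y^2 - 4y - 23/3, LT = x.

S(f_1,f_2): lcm = x^2y. S = 1/3x^2 - 7/5xy^2 - 14/5xy + 13/3x - 9/25y^2 - 31/25y.
  reduce S modulo (f_1, f_2, f_3, f_4):
  remainder 614/225y^2 + 97/25y - 1487/225 ≠ 0; add h_5 = 614/225y^2 + 97/25y - 1487/225 to the basis.

S(f_1,f_3): lcm = x^2. S = -7/5xy - 39/55x - 10/11y^2 - 9/25y + 1509/275.
  reduce S modulo (f_1, f_2, f_3, f_4, h_5):
  remainder 920584/253275y - 920584/253275 ≠ 0; add h_6 = 920584/253275y - 920584/253275 to the basis.

The other S-polynomials (S(f_1,f_4), S(f_2,f_3), S(f_2,f_4), S(f_3,f_4), S(f_1,h_5), S(f_2,h_5), S(f_3,h_5), S(f_4,h_5), S(f_1,h_6), S(f_2,h_6), S(f_3,h_6), S(f_4,h_6), S(h_5,h_6)) all reduce to 0 modulo the current basis, so we have a Gröbner basis.
Inter-reduce: drop elements whose leading term is divisible by another's, tail-reduce, and make monic.
Reduced Gröbner basis: {x - 2, y - 1}.
Label its elements g_1 = x - 2, g_2 = y - 1.

Reduce p = -3x - 2y + 8 modulo G:
  leading term x: subtract (-3)·g_1 from -3x - 2y + 8 → -2y + 2
  leading term y: subtract (-2)·g_2 from -2y + 2 → 0
  normal form = 0.
Since the normal form is 0, p ∈ I.

-3x - 2y + 8 lies in I (it reduces to 0).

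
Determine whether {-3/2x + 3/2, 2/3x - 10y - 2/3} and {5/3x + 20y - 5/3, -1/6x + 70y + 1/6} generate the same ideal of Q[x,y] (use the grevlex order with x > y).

Since reduced Gröbner bases are canonical representatives of ideals under a given ordering, it suffices to compute and compare them.
Buchberger on the first generating set:
f_1 = -3/2x + 3/2, LT = x.
f_2 = 2/3x - 10y - 2/3, LT = x.

S(f_1,f_2): lcm = x. S = 15y.
  leading term y: no divisor's leading term divides it; move 15y to the remainder.
  remainder 15y ≠ 0; add g_3 = 15y to the basis.

The other S-polynomials (S(f_1,g_3), S(f_2,g_3)) all reduce to 0 modulo the current basis, so we have a Gröbner basis.
Inter-reduce: drop elements whose leading term is divisible by another's, tail-reduce, and make monic.
Reduced Gröbner basis: {x - 1, y}.

Buchberger on the second generating set:
h_1 = 5/3x + 20y - 5/3, LT = x.
h_2 = -1/6x + 70y + 1/6, LT = x.

S(h_1,h_2): lcm = x. S = 432y.
  leading term y: no divisor's leading term divides it; move 432y to the remainder.
  remainder 432y ≠ 0; add k_3 = 432y to the basis.

The other S-polynomials (S(h_1,k_3), S(h_2,k_3)) all reduce to 0 modulo the current basis, so we have a Gröbner basis.
Inter-reduce: drop elements whose leading term is divisible by another's, tail-reduce, and make monic.
Reduced Gröbner basis: {x - 1, y}.

Same reduced basis, so the two generating sets span the same ideal.

Yes, the ideals are equal.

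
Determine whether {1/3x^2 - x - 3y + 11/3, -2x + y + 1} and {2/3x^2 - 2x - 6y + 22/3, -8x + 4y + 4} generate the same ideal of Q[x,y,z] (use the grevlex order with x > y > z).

For a fixed monomial order, each ideal has a unique reduced Gröbner basis; comparing bases decides equality.
Buchberger on the first generating set:
f_1 = 1/3x^2 - x - 3y + 11/3, LT = x^2.
f_2 = -2x + y + 1, LT = x.

S(f_1,f_2): lcm = x^2. S = 1/2xy - 5/2x - 9y + 11.
  leading term xy: subtract (-1/4y)·f_2 from 1/2xy - 5/2x - 9y + 11 → 1/4y^2 - 5/2x - 35/4y + 11
  leading term y^2: no divisor's leading term divides it; move 1/4y^2 to the remainder.
  leading term x: subtract (5/4)·f_2 from -5/2x - 35/4y + 11 → -10y + 39/4
  leading term y: no divisor's leading term divides it; move -10y to the remainder.
  leading term 1: no divisor's leading term divides it; move 39/4 to the remainder.
  remainder 1/4y^2 - 10y + 39/4 ≠ 0; add g_3 = 1/4y^2 - 10y + 39/4 to the basis.

The other S-polynomials (S(f_1,g_3), S(f_2,g_3)) all reduce to 0 modulo the current basis, so we have a Gröbner basis.
Inter-reduce: drop elements whose leading term is divisible by another's, tail-reduce, and make monic.
Reduced Gröbner basis: {y^2 - 40y + 39, x - 1/2y - 1/2}.

Buchberger on the second generating set:
h_1 = 2/3x^2 - 2x - 6y + 22/3, LT = x^2.
h_2 = -8x + 4y + 4, LT = x.

S(h_1,h_2): lcm = x^2. S = 1/2xy - 5/2x - 9y + 11.
  leading term xy: subtract (-1/16y)·h_2 from 1/2xy - 5/2x - 9y + 11 → 1/4y^2 - 5/2x - 35/4y + 11
  leading term y^2: no divisor's leading term divides it; move 1/4y^2 to the remainder.
  leading term x: subtract (5/16)·h_2 from -5/2x - 35/4y + 11 → -10y + 39/4
  leading term y: no divisor's leading term divides it; move -10y to the remainder.
  leading term 1: no divisor's leading term divides it; move 39/4 to the remainder.
  remainder 1/4y^2 - 10y + 39/4 ≠ 0; add k_3 = 1/4y^2 - 10y + 39/4 to the basis.

The other S-polynomials (S(h_1,k_3), S(h_2,k_3)) all reduce to 0 modulo the current basis, so we have a Gröbner basis.
Inter-reduce: drop elements whose leading term is divisible by another's, tail-reduce, and make monic.
Reduced Gröbner basis: {y^2 - 40y + 39, x - 1/2y - 1/2}.

The two bases agree; hence the ideals are identical.

Yes, the ideals are equal.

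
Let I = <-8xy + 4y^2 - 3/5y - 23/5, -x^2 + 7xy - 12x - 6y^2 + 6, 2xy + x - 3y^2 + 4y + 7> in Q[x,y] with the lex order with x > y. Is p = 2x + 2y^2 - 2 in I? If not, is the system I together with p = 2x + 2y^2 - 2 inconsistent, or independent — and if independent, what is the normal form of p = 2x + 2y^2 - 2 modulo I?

2x + 2y^2 - 2 lies in I (it reduces to 0).

First compute the reduced Gröbner basis of I by Buchberger's algorithm.
f_1 = -8xy + 4y^2 - 3/5y - 23/5, LT = xy.
f_2 = -x^2 + 7xy - 12x - 6y^2 + 6, LT = x^2.
f_3 = 2xy + x - 3y^2 + 4y + 7, LT = xy.

S(f_1,f_2): lcm = x^2y. S = 13/2xy^2 - 477/40xy + 23/40x - 6y^3 + 6y.
  leading term xy^2: subtract (-13/16y)·f_1 from 13/2xy^2 - 477/40xy + 23/40x - 6y^3 + 6y → -477/40xy + 23/40x - 11/4y^3 - 39/80y^2 + 181/80y
  leading term xy: subtract (477/320)·f_1 from -477/40xy + 23/40x - 11/4y^3 - 39/80y^2 + 181/80y → 23/40x - 11/4y^3 - 129/20y^2 + 5051/1600y + 10971/1600
  leading term x: no divisor's leading term divides it; move 23/40x to the remainder.
  leading term y^3: no divisor's leading term divides it; move -11/4y^3 to the remainder.
  leading term y^2: no divisor's leading term divides it; move -129/20y^2 to the remainder.
  leading term y: no divisor's leading term divides it; move 5051/1600y to the remainder.
  leading term 1: no divisor's leading term divides it; move 10971/1600 to the remainder.
  remainder 23/40x - 11/4y^3 - 129/20y^2 + 5051/1600y + 10971/1600 ≠ 0; add h_4 = 23/40x - 11/4y^3 - 129/20y^2 + 5051/1600y + 10971/1600 to the basis.

S(f_1,f_3): lcm = xy. S = -1/2x + y^2 - 77/40y - 117/40.
  leading term x: subtract (-20/23)·h_4 from -1/2x + y^2 - 77/40y - 117/40 → -55/23y^3 - 106/23y^2 + 1509/1840y + 243/80
  leading term y^3: no divisor's leading term divides it; move -55/23y^3 to the remainder.
  leading term y^2: no divisor's leading term divides it; move -106/23y^2 to the remainder.
  leading term y: no divisor's leading term divides it; move 1509/1840y to the remainder.
  leading term 1: no divisor's leading term divides it; move 243/80 to the remainder.
  remainder -55/23y^3 - 106/23y^2 + 1509/1840y + 243/80 ≠ 0; add h_5 = -55/23y^3 - 106/23y^2 + 1509/1840y + 243/80 to the basis.

S(f_2,f_3): lcm = x^2y. S = -1/2x^2 - 11/2xy^2 + 10xy - 7/2x + 6y^3 - 6y.
  leading term x^2: subtract (1/2)·f_2 from -1/2x^2 - 11/2xy^2 + 10xy - 7/2x + 6y^3 - 6y → -11/2xy^2 + 13/2xy + 5/2x + 6y^3 + 3y^2 - 6y - 3
  leading term xy^2: subtract (11/16y)·f_1 from -11/2xy^2 + 13/2xy + 5/2x + 6y^3 + 3y^2 - 6y - 3 → 13/2xy + 5/2x + 13/4y^3 + 273/80y^2 - 227/80y - 3
  leading term xy: subtract (-13/16)·f_1 from 13/2xy + 5/2x + 13/4y^3 + 273/80y^2 - 227/80y - 3 → 5/2x + 13/4y^3 + 533/80y^2 - 133/40y - 539/80
  leading term x: subtract (100/23)·h_4 from 5/2x + 13/4y^3 + 533/80y^2 - 133/40y - 539/80 → 1399/92y^3 + 63859/1840y^2 - 31373/1840y - 731/20
  leading term y^3: subtract (-1399/220)·h_5 from 1399/92y^3 + 63859/1840y^2 - 31373/1840y - 731/20 → 4751/880y^2 - 208303/17600y - 303323/17600
  leading term y^2: no divisor's leading term divides it; move 4751/880y^2 to the remainder.
  leading term y: no divisor's leading term divides it; move -208303/17600y to the remainder.
  leading term 1: no divisor's leading term divides it; move -303323/17600 to the remainder.
  remainder 4751/880y^2 - 208303/17600y - 303323/17600 ≠ 0; add h_6 = 4751/880y^2 - 208303/17600y - 303323/17600 to the basis.

S(f_1,h_4): lcm = xy. S = 110/23y^4 + 258/23y^3 - 5511/920y^2 - 237/20y + 23/40.
  leading term y^4: subtract (-2y)·h_5 from 110/23y^4 + 258/23y^3 - 5511/920y^2 - 237/20y + 23/40 → 2y^3 - 87/20y^2 - 231/40y + 23/40
  leading term y^3: subtract (-46/55)·h_5 from 2y^3 - 87/20y^2 - 231/40y + 23/40 → -361/44y^2 - 2799/550y + 3427/1100
  leading term y^2: subtract (-7220/4751)·h_6 from -361/44y^2 - 2799/550y + 3427/1100 → -43851937/1900400y - 43851937/1900400
  leading term y: no divisor's leading term divides it; move -43851937/1900400y to the remainder.
  leading term 1: no divisor's leading term divides it; move -43851937/1900400 to the remainder.
  remainder -43851937/1900400y - 43851937/1900400 ≠ 0; add h_7 = -43851937/1900400y - 43851937/1900400 to the basis.

The other S-polynomials (S(f_2,h_4), S(f_3,h_4), S(f_1,h_5), S(f_2,h_5), S(f_3,h_5), S(h_4,h_5), S(f_1,h_6), S(f_2,h_6), S(f_3,h_6), S(h_4,h_6), S(h_5,h_6), S(f_1,h_7), S(f_2,h_7), S(f_3,h_7), S(h_4,h_7), S(h_5,h_7), S(h_6,h_7)) all reduce to 0 modulo the current basis, so we have a Gröbner basis.
Inter-reduce: drop elements whose leading term is divisible by another's, tail-reduce, and make monic.
Reduced Gröbner basis: {x, y + 1}.
Label its elements g_1 = x, g_2 = y + 1.

Reduce p = 2x + 2y^2 - 2 modulo G:
  leading term x: subtract (2)·g_1 from 2x + 2y^2 - 2 → 2y^2 - 2
  leading term y^2: subtract (2y)·g_2 from 2y^2 - 2 → -2y - 2
  leading term y: subtract (-2)·g_2 from -2y - 2 → 0
  normal form = 0.
Since the normal form is 0, p ∈ I.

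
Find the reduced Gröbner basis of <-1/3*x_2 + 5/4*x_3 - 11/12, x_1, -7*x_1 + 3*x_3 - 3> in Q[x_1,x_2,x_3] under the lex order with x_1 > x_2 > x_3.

f_1 = -1/3*x_2 + 5/4*x_3 - 11/12, LT = x_2.
f_2 = x_1, LT = x_1.
f_3 = -7*x_1 + 3*x_3 - 3, LT = x_1.

S(f_2,f_3): lcm = x_1. S = 3/7*x_3 - 3/7.
  leading term x_3: no divisor's leading term divides it; move 3/7*x_3 to the remainder.
  leading term 1: no divisor's leading term divides it; move -3/7 to the remainder.
  remainder 3/7*x_3 - 3/7 ≠ 0; add g_4 = 3/7*x_3 - 3/7 to the basis.

The other S-polynomials (S(f_1,f_2), S(f_1,f_3), S(f_1,g_4), S(f_2,g_4), S(f_3,g_4)) all reduce to 0 modulo the current basis, so we have a Gröbner basis.
Inter-reduce: drop elements whose leading term is divisible by another's, tail-reduce, and make monic.

G = {x_1, x_2 - 1, x_3 - 1}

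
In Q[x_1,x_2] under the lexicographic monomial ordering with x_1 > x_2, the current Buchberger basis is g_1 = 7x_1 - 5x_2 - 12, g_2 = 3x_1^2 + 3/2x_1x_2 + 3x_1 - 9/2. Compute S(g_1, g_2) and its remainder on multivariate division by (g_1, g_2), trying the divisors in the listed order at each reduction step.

lcm(LM(g_1), LM(g_2)) = x_1^2.
S = (lcm/LT(g_1))·g_1 − (lcm/LT(g_2))·g_2 = -17/14x_1x_2 - 19/7x_1 + 3/2.
Reduce S modulo (g_1, g_2) in that order:
  leading term x_1x_2: subtract (-17/98x_2)·g_1 from -17/14x_1x_2 - 19/7x_1 + 3/2 → -19/7x_1 - 85/98x_2^2 - 102/49x_2 + 3/2
  leading term x_1: subtract (-19/49)·g_1 from -19/7x_1 - 85/98x_2^2 - 102/49x_2 + 3/2 → -85/98x_2^2 - 197/49x_2 - 309/98
  leading term x_2^2: no divisor's leading term divides it; move -85/98x_2^2 to the remainder.
  leading term x_2: no divisor's leading term divides it; move -197/49x_2 to the remainder.
  leading term 1: no divisor's leading term divides it; move -309/98 to the remainder.
The remainder -85/98x_2^2 - 197/49x_2 - 309/98 is nonzero, so it would be added as the next basis element.
This is the inner loop of Buchberger's algorithm — each nonzero remainder becomes a new basis element.

S(g_1, g_2) = -17/14x_1x_2 - 19/7x_1 + 3/2; remainder on division = -85/98x_2^2 - 197/49x_2 - 309/98.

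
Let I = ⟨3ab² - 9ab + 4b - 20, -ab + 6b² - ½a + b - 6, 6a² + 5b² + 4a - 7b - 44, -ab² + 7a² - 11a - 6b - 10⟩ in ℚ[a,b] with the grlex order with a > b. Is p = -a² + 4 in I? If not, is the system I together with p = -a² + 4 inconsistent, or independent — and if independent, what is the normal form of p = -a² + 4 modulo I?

First compute the reduced Gröbner basis of I by Buchberger's algorithm.
f_1 = 3ab² - 9ab + 4b - 20, LT = ab².
f_2 = -ab + 6b² - ½a + b - 6, LT = ab.
f_3 = 6a² + 5b² + 4a - 7b - 44, LT = a².
f_4 = -ab² + 7a² - 11a - 6b - 10, LT = ab².

S(f_1,f_2): lcm = ab². S = 6b³ - 7/2ab + b² - 14/3b - 20/3.
  leading term b³: no divisor's leading term divides it; move 6b³ to the remainder.
  leading term ab: subtract (7/2)·f_2 from -7/2ab + b² - 14/3b - 20/3 → -20b² + 7/4a - 49/6b + 43/3
  leading term b²: no divisor's leading term divides it; move -20b² to the remainder.
  leading term a: no divisor's leading term divides it; move 7/4a to the remainder.
  leading term b: no divisor's leading term divides it; move -49/6b to the remainder.
  leading term 1: no divisor's leading term divides it; move 43/3 to the remainder.
  remainder 6b³ - 20b² + 7/4a - 49/6b + 43/3 ≠ 0; add h_5 = 6b³ - 20b² + 7/4a - 49/6b + 43/3 to the basis.

S(f_1,f_3): lcm = a²b². S = -⅚b⁴ - 3a²b - ⅔ab² + 7/6b³ + 4/3ab + 22/3b² - 20/3a.
  leading term b⁴: subtract (-5/36b)·h_5 from -⅚b⁴ - 3a²b - ⅔ab² + 7/6b³ + 4/3ab + 22/3b² - 20/3a → -3a²b - ⅔ab² - 29/18b³ + 227/144ab + 1339/216b² - 20/3a + 215/108b
  leading term a²b: subtract (3a)·f_2 from -3a²b - ⅔ab² - 29/18b³ + 227/144ab + 1339/216b² - 20/3a + 215/108b → -56/3ab² - 29/18b³ + 3/2a² - 205/144ab + 1339/216b² + 34/3a + 215/108b
  leading term ab²: subtract (-56/9)·f_1 from -56/3ab² - 29/18b³ + 3/2a² - 205/144ab + 1339/216b² + 34/3a + 215/108b → -29/18b³ + 3/2a² - 8269/144ab + 1339/216b² + 34/3a + 2903/108b - 1120/9
  leading term b³: subtract (-29/108)·h_5 from -29/18b³ + 3/2a² - 8269/144ab + 1339/216b² + 34/3a + 2903/108b - 1120/9 → 3/2a² - 8269/144ab + 179/216b² + 5099/432a + 15997/648b - 39073/324
  leading term a²: subtract (¼)·f_3 from 3/2a² - 8269/144ab + 179/216b² + 5099/432a + 15997/648b - 39073/324 → -8269/144ab - 91/216b² + 4667/432a + 17131/648b - 35509/324
  leading term ab: subtract (8269/144)·f_2 from -8269/144ab - 91/216b² + 4667/432a + 17131/648b - 35509/324 → -9314/27b² + 34141/864a - 40159/1296b + 152245/648
  leading term b²: no divisor's leading term divides it; move -9314/27b² to the remainder.
  leading term a: no divisor's leading term divides it; move 34141/864a to the remainder.
  leading term b: no divisor's leading term divides it; move -40159/1296b to the remainder.
  leading term 1: no divisor's leading term divides it; move 152245/648 to the remainder.
  remainder -9314/27b² + 34141/864a - 40159/1296b + 152245/648 ≠ 0; add h_6 = -9314/27b² + 34141/864a - 40159/1296b + 152245/648 to the basis.

S(f_1,f_4): lcm = ab². S = 7a² - 3ab - 11a - 14/3b - 50/3.
  leading term a²: subtract (7/6)·f_3 from 7a² - 3ab - 11a - 14/3b - 50/3 → -3ab - 35/6b² - 47/3a + 7/2b + 104/3
  leading term ab: subtract (3)·f_2 from -3ab - 35/6b² - 47/3a + 7/2b + 104/3 → -143/6b² - 85/6a + ½b + 158/3
  leading term b²: subtract (1287/18628)·h_6 from -143/6b² - 85/6a + ½b + 158/3 → -10072081/596096a + 7083953/2682432b + 48866341/1341216
  leading term a: no divisor's leading term divides it; move -10072081/596096a to the remainder.
  leading term b: no divisor's leading term divides it; move 7083953/2682432b to the remainder.
  leading term 1: no divisor's leading term divides it; move 48866341/1341216 to the remainder.
  remainder -10072081/596096a + 7083953/2682432b + 48866341/1341216 ≠ 0; add h_7 = -10072081/596096a + 7083953/2682432b + 48866341/1341216 to the basis.

S(f_2,f_3): lcm = a²b. S = -6ab² - ⅚b³ + ½a² - 5/3ab + 7/6b² + 6a + 22/3b.
  leading term ab²: subtract (-2)·f_1 from -6ab² - ⅚b³ + ½a² - 5/3ab + 7/6b² + 6a + 22/3b → -⅚b³ + ½a² - 59/3ab + 7/6b² + 6a + 46/3b - 40
  leading term b³: subtract (-5/36)·h_5 from -⅚b³ + ½a² - 59/3ab + 7/6b² + 6a + 46/3b - 40 → ½a² - 59/3ab - 29/18b² + 899/144a + 3067/216b - 4105/108
  leading term a²: subtract (1/12)·f_3 from ½a² - 59/3ab - 29/18b² + 899/144a + 3067/216b - 4105/108 → -59/3ab - 73/36b² + 851/144a + 3193/216b - 3709/108
  leading term ab: subtract (59/3)·f_2 from -59/3ab - 73/36b² + 851/144a + 3193/216b - 3709/108 → -4321/36b² + 2267/144a - 1055/216b + 9035/108
  leading term b²: subtract (12963/37256)·h_6 from -4321/36b² + 2267/144a - 1055/216b + 9035/108 → 21395443/10729728a + 94916879/16094592b + 15365275/8047296
  leading term a: subtract (-21395443/181297458)·h_7 from 21395443/10729728a + 94916879/16094592b + 15365275/8047296 → 5065619956/815838561b + 5065619956/815838561
  leading term b: no divisor's leading term divides it; move 5065619956/815838561b to the remainder.
  leading term 1: no divisor's leading term divides it; move 5065619956/815838561 to the remainder.
  remainder 5065619956/815838561b + 5065619956/815838561 ≠ 0; add h_8 = 5065619956/815838561b + 5065619956/815838561 to the basis.

The other S-polynomials (S(f_2,f_4), S(f_3,f_4), S(f_1,h_5), S(f_2,h_5), S(f_3,h_5), S(f_4,h_5), S(f_1,h_6), S(f_2,h_6), S(f_3,h_6), S(f_4,h_6), S(h_5,h_6), S(f_1,h_7), S(f_2,h_7), S(f_3,h_7), S(f_4,h_7), S(h_5,h_7), S(h_6,h_7), S(f_1,h_8), S(f_2,h_8), S(f_3,h_8), S(f_4,h_8), S(h_5,h_8), S(h_6,h_8), S(h_7,h_8)) all reduce to 0 modulo the current basis, so we have a Gröbner basis.
Inter-reduce: drop elements whose leading term is divisible by another's, tail-reduce, and make monic.
Reduced Gröbner basis: {a - 2, b + 1}.
Label its elements g_1 = a - 2, g_2 = b + 1.

Reduce p = -a² + 4 modulo G:
  leading term a²: subtract (-a)·g_1 from -a² + 4 → -2a + 4
  leading term a: subtract (-2)·g_1 from -2a + 4 → 0
  normal form = 0.
Since the normal form is 0, p ∈ I.

-a² + 4 lies in I (it reduces to 0).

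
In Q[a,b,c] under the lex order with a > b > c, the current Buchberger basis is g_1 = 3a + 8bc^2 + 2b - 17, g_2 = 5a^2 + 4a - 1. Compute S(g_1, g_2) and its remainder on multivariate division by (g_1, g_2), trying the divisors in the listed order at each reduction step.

lcm(LM(g_1), LM(g_2)) = a^2.
S = (lcm/LT(g_1))·g_1 − (lcm/LT(g_2))·g_2 = 8/3abc^2 + 2/3ab - 97/15a + 1/5.
Reduce S modulo (g_1, g_2) in that order:
  leading term abc^2: subtract (8/9bc^2)·g_1 from 8/3abc^2 + 2/3ab - 97/15a + 1/5 → 2/3ab - 97/15a - 64/9b^2c^4 - 16/9b^2c^2 + 136/9bc^2 + 1/5
  leading term ab: subtract (2/9b)·g_1 from 2/3ab - 97/15a - 64/9b^2c^4 - 16/9b^2c^2 + 136/9bc^2 + 1/5 → -97/15a - 64/9b^2c^4 - 32/9b^2c^2 - 4/9b^2 + 136/9bc^2 + 34/9b + 1/5
  leading term a: subtract (-97/45)·g_1 from -97/15a - 64/9b^2c^4 - 32/9b^2c^2 - 4/9b^2 + 136/9bc^2 + 34/9b + 1/5 → -64/9b^2c^4 - 32/9b^2c^2 - 4/9b^2 + 1456/45bc^2 + 364/45b - 328/9
  leading term b^2c^4: no divisor's leading term divides it; move -64/9b^2c^4 to the remainder.
  leading term b^2c^2: no divisor's leading term divides it; move -32/9b^2c^2 to the remainder.
  leading term b^2: no divisor's leading term divides it; move -4/9b^2 to the remainder.
  leading term bc^2: no divisor's leading term divides it; move 1456/45bc^2 to the remainder.
  leading term b: no divisor's leading term divides it; move 364/45b to the remainder.
  leading term 1: no divisor's leading term divides it; move -328/9 to the remainder.
The remainder -64/9b^2c^4 - 32/9b^2c^2 - 4/9b^2 + 1456/45bc^2 + 364/45b - 328/9 is nonzero, so it would be added as the next basis element.

S(g_1, g_2) = 8/3abc^2 + 2/3ab - 97/15a + 1/5; remainder on division = -64/9b^2c^4 - 32/9b^2c^2 - 4/9b^2 + 1456/45bc^2 + 364/45b - 328/9.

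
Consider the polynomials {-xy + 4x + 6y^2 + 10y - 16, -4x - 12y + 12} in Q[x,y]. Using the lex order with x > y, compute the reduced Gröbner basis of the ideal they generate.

The reduced Gröbner basis is the canonical form of the ideal for this ordering.

f_1 = -xy + 4x + 6y^2 + 10y - 16, LT = xy.
f_2 = -4x - 12y + 12, LT = x.

S(f_1,f_2): lcm = xy. S = -4x - 9y^2 - 7y + 16.
  leading term x: subtract (1)·f_2 from -4x - 9y^2 - 7y + 16 → -9y^2 + 5y + 4
  leading term y^2: no divisor's leading term divides it; move -9y^2 to the remainder.
  leading term y: no divisor's leading term divides it; move 5y to the remainder.
  leading term 1: no divisor's leading term divides it; move 4 to the remainder.
  remainder -9y^2 + 5y + 4 ≠ 0; add g_3 = -9y^2 + 5y + 4 to the basis.

The other S-polynomials (S(f_1,g_3), S(f_2,g_3)) all reduce to 0 modulo the current basis, so we have a Gröbner basis.
Inter-reduce: drop elements whose leading term is divisible by another's, tail-reduce, and make monic.

G = {x + 3y - 3, y^2 - 5/9y - 4/9}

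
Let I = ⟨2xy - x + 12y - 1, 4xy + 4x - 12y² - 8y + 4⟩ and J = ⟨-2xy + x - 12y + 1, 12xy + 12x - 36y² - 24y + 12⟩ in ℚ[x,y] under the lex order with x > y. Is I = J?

Two ideals are equal iff their reduced Gröbner bases coincide (the reduced basis is unique for a fixed ordering).
Buchberger on the first generating set:
f_1 = 2xy - x + 12y - 1, LT = xy.
f_2 = 4xy + 4x - 12y² - 8y + 4, LT = xy.

S(f_1,f_2): lcm = xy. S = -3/2x + 3y² + 8y - 3/2.
  reduce S modulo (f_1, f_2):
  remainder -3/2x + 3y² + 8y - 3/2 ≠ 0; add g_3 = -3/2x + 3y² + 8y - 3/2 to the basis.

S(f_1,g_3): lcm = xy. S = -½x + 2y³ + 16/3y² + 5y - ½.
  reduce S modulo (f_1, f_2, g_3):
  remainder 2y³ + 13/3y² + 7/3y ≠ 0; add g_4 = 2y³ + 13/3y² + 7/3y to the basis.

The other S-polynomials (S(f_2,g_3), S(f_1,g_4), S(f_2,g_4), S(g_3,g_4)) all reduce to 0 modulo the current basis, so we have a Gröbner basis.
Inter-reduce: drop elements whose leading term is divisible by another's, tail-reduce, and make monic.
Reduced Gröbner basis: {x - 2y² - 16/3y + 1, y³ + 13/6y² + 7/6y}.

Buchberger on the second generating set:
h_1 = -2xy + x - 12y + 1, LT = xy.
h_2 = 12xy + 12x - 36y² - 24y + 12, LT = xy.

S(h_1,h_2): lcm = xy. S = -3/2x + 3y² + 8y - 3/2.
  reduce S modulo (h_1, h_2):
  remainder -3/2x + 3y² + 8y - 3/2 ≠ 0; add k_3 = -3/2x + 3y² + 8y - 3/2 to the basis.

S(h_1,k_3): lcm = xy. S = -½x + 2y³ + 16/3y² + 5y - ½.
  reduce S modulo (h_1, h_2, k_3):
  remainder 2y³ + 13/3y² + 7/3y ≠ 0; add k_4 = 2y³ + 13/3y² + 7/3y to the basis.

The other S-polynomials (S(h_2,k_3), S(h_1,k_4), S(h_2,k_4), S(k_3,k_4)) all reduce to 0 modulo the current basis, so we have a Gröbner basis.
Inter-reduce: drop elements whose leading term is divisible by another's, tail-reduce, and make monic.
Reduced Gröbner basis: {x - 2y² - 16/3y + 1, y³ + 13/6y² + 7/6y}.

The two bases agree; hence the ideals are identical.

Yes, the ideals are equal.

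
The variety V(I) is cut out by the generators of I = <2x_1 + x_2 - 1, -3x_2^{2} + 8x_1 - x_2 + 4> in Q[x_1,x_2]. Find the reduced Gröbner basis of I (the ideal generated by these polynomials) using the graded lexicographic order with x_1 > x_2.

f_1 = 2x_1 + x_2 - 1, LT = x_1.
f_2 = -3x_2^{2} + 8x_1 - x_2 + 4, LT = x_2^{2}.

The S-polynomials (S(f_1,f_2)) all reduce to 0 modulo the current basis, so we have a Gröbner basis.

G = {x_2^{2} + \tfrac{5}{3}x_2 - \tfrac{8}{3}, x_1 + \tfrac{1}{2}x_2 - \tfrac{1}{2}}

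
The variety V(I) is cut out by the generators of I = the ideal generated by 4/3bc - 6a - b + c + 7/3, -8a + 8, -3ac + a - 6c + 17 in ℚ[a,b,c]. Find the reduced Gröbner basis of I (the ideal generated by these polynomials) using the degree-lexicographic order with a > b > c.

f_1 = 4/3bc - 6a - b + c + 7/3, LT = bc.
f_2 = -8a + 8, LT = a.
f_3 = -3ac + a - 6c + 17, LT = ac.

S(f_1,f_3): lcm = abc. S = -9/2a² - 5/12ab + ¾ac - 2bc + 7/4a + 17/3b.
  reduce S modulo (f_1, f_2, f_3):
  remainder 15/4b + 9/4c - 33/4 ≠ 0; add g_4 = 15/4b + 9/4c - 33/4 to the basis.

S(f_2,f_3): lcm = ac. S = ⅓a - 3c + 17/3.
  reduce S modulo (f_1, f_2, f_3, g_4):
  remainder -3c + 6 ≠ 0; add g_5 = -3c + 6 to the basis.

The other S-polynomials (S(f_1,f_2), S(f_1,g_4), S(f_2,g_4), S(f_3,g_4), S(f_1,g_5), S(f_2,g_5), S(f_3,g_5), S(g_4,g_5)) all reduce to 0 modulo the current basis, so we have a Gröbner basis.
Inter-reduce: drop elements whose leading term is divisible by another's, tail-reduce, and make monic.

G = {a - 1, b - 1, c - 2}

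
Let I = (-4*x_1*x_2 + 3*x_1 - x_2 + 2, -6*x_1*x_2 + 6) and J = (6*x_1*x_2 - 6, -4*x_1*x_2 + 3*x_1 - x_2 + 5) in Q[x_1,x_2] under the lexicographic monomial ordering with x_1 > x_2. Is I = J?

No, the ideals differ.

Two ideals are equal iff their reduced Gröbner bases coincide (the reduced basis is unique for a fixed ordering).
Buchberger on the first generating set:
f_1 = -4*x_1*x_2 + 3*x_1 - x_2 + 2, LT = x_1*x_2.
f_2 = -6*x_1*x_2 + 6, LT = x_1*x_2.

S(f_1,f_2): lcm = x_1*x_2. S = -3/4*x_1 + 1/4*x_2 + 1/2.
  reduce S modulo (f_1, f_2):
  remainder -3/4*x_1 + 1/4*x_2 + 1/2 ≠ 0; add g_3 = -3/4*x_1 + 1/4*x_2 + 1/2 to the basis.

S(f_1,g_3): lcm = x_1*x_2. S = -3/4*x_1 + 1/3*x_2**2 + 11/12*x_2 - 1/2.
  reduce S modulo (f_1, f_2, g_3):
  remainder 1/3*x_2**2 + 2/3*x_2 - 1 ≠ 0; add g_4 = 1/3*x_2**2 + 2/3*x_2 - 1 to the basis.

The other S-polynomials (S(f_2,g_3), S(f_1,g_4), S(f_2,g_4), S(g_3,g_4)) all reduce to 0 modulo the current basis, so we have a Gröbner basis.
Inter-reduce: drop elements whose leading term is divisible by another's, tail-reduce, and make monic.
Reduced Gröbner basis: {x_1 - 1/3*x_2 - 2/3, x_2**2 + 2*x_2 - 3}.

Buchberger on the second generating set:
h_1 = 6*x_1*x_2 - 6, LT = x_1*x_2.
h_2 = -4*x_1*x_2 + 3*x_1 - x_2 + 5, LT = x_1*x_2.

S(h_1,h_2): lcm = x_1*x_2. S = 3/4*x_1 - 1/4*x_2 + 1/4.
  reduce S modulo (h_1, h_2):
  remainder 3/4*x_1 - 1/4*x_2 + 1/4 ≠ 0; add k_3 = 3/4*x_1 - 1/4*x_2 + 1/4 to the basis.

S(h_1,k_3): lcm = x_1*x_2. S = 1/3*x_2**2 - 1/3*x_2 - 1.
  reduce S modulo (h_1, h_2, k_3):
  remainder 1/3*x_2**2 - 1/3*x_2 - 1 ≠ 0; add k_4 = 1/3*x_2**2 - 1/3*x_2 - 1 to the basis.

The other S-polynomials (S(h_2,k_3), S(h_1,k_4), S(h_2,k_4), S(k_3,k_4)) all reduce to 0 modulo the current basis, so we have a Gröbner basis.
Inter-reduce: drop elements whose leading term is divisible by another's, tail-reduce, and make monic.
Reduced Gröbner basis: {x_1 - 1/3*x_2 + 1/3, x_2**2 - x_2 - 3}.

These differ, so the ideals are not equal.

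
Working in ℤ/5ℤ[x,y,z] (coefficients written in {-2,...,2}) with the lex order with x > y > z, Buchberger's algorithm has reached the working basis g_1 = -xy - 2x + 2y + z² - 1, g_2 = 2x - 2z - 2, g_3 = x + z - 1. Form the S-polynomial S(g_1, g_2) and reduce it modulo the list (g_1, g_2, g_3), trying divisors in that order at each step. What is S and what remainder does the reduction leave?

S(g_1, g_2) = 2x + yz - y - z² + 1; remainder on division = yz - y - z² + 2z - 2.

lcm(LM(g_1), LM(g_2)) = xy.
S = (lcm/LT(g_1))·g_1 − (lcm/LT(g_2))·g_2 = 2x + yz - y - z² + 1.
Reduce S modulo (g_1, g_2, g_3) in that order:
  leading term x: subtract (1)·g_2 from 2x + yz - y - z² + 1 → yz - y - z² + 2z - 2
  leading term yz: no divisor's leading term divides it; move yz to the remainder.
  leading term y: no divisor's leading term divides it; move -y to the remainder.
  leading term z²: no divisor's leading term divides it; move -z² to the remainder.
  leading term z: no divisor's leading term divides it; move 2z to the remainder.
  leading term 1: no divisor's leading term divides it; move -2 to the remainder.
The remainder yz - y - z² + 2z - 2 is nonzero, so it would be added as the next basis element.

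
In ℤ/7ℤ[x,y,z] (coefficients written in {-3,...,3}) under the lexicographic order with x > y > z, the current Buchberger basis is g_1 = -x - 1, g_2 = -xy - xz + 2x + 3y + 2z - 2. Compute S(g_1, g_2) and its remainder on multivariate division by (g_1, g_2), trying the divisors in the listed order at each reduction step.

lcm(LM(g_1), LM(g_2)) = xy.
S = (lcm/LT(g_1))·g_1 − (lcm/LT(g_2))·g_2 = -xz + 2x - 3y + 2z - 2.
Reduce S modulo (g_1, g_2) in that order:
  leading term xz: subtract (z)·g_1 from -xz + 2x - 3y + 2z - 2 → 2x - 3y + 3z - 2
  leading term x: subtract (-2)·g_1 from 2x - 3y + 3z - 2 → -3y + 3z + 3
  leading term y: no divisor's leading term divides it; move -3y to the remainder.
  leading term z: no divisor's leading term divides it; move 3z to the remainder.
  leading term 1: no divisor's leading term divides it; move 3 to the remainder.
The remainder -3y + 3z + 3 is nonzero, so it would be added as the next basis element.

S(g_1, g_2) = -xz + 2x - 3y + 2z - 2; remainder on division = -3y + 3z + 3.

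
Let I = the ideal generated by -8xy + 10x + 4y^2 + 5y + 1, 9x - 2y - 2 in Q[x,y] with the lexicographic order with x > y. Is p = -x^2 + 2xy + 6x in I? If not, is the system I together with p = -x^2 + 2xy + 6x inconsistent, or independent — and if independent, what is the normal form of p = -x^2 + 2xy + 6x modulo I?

First compute the reduced Gröbner basis of I by Buchberger's algorithm.
f_1 = -8xy + 10x + 4y^2 + 5y + 1, LT = xy.
f_2 = 9x - 2y - 2, LT = x.

S(f_1,f_2): lcm = xy. S = -5/4x - 5/18y^2 - 29/72y - 1/8.
  reduce S modulo (f_1, f_2):
  remainder -5/18y^2 - 49/72y - 29/72 ≠ 0; add h_3 = -5/18y^2 - 49/72y - 29/72 to the basis.

The other S-polynomials (S(f_1,h_3), S(f_2,h_3)) all reduce to 0 modulo the current basis, so we have a Gröbner basis.
Inter-reduce: drop elements whose leading term is divisible by another's, tail-reduce, and make monic.
Reduced Gröbner basis: {x - 2/9y - 2/9, y^2 + 49/20y + 29/20}.
Label its elements g_1 = x - 2/9y - 2/9, g_2 = y^2 + 49/20y + 29/20.

Reduce p = -x^2 + 2xy + 6x modulo G:
  leading term x^2: subtract (-x)·g_1 from -x^2 + 2xy + 6x → 16/9xy + 52/9x
  leading term xy: subtract (16/9y)·g_1 from 16/9xy + 52/9x → 52/9x + 32/81y^2 + 32/81y
  leading term x: subtract (52/9)·g_1 from 52/9x + 32/81y^2 + 32/81y → 32/81y^2 + 136/81y + 104/81
  leading term y^2: subtract (32/81)·g_2 from 32/81y^2 + 136/81y + 104/81 → 32/45y + 32/45
  leading term y: no divisor's leading term divides it; move 32/45y to the remainder.
  leading term 1: no divisor's leading term divides it; move 32/45 to the remainder.
  normal form = 32/45y + 32/45.
The normal form is nonzero, so p ∉ I. Since p minus its normal form lies in I, I + (p) = I + (r) where r = 32/45y + 32/45; decide whether this ideal is the whole ring.
Run Buchberger on G together with r (pairs among the g_i already reduce to 0 since G is a Gröbner basis):
g_1 = x - 2/9y - 2/9, LT = x.
g_2 = y^2 + 49/20y + 29/20, LT = y^2.
r = 32/45y + 32/45, LT = y.

The S-polynomials (S(g_1,g_2), S(g_1,r), S(g_2,r)) all reduce to 0 modulo the current basis, so we have a Gröbner basis.
Inter-reduce: drop elements whose leading term is divisible by another's, tail-reduce, and make monic.
Reduced Gröbner basis: {x, y + 1}.
The reduced Gröbner basis of I + (p) is {x, y + 1} ≠ {1}, a proper ideal, so the enlarged system stays consistent: p is independent of I, with normal form 32/45y + 32/45.

Ideal membership is decidable via reduction modulo a Gröbner basis.

-x^2 + 2xy + 6x is independent of I; its normal form modulo I is 32/45y + 32/45.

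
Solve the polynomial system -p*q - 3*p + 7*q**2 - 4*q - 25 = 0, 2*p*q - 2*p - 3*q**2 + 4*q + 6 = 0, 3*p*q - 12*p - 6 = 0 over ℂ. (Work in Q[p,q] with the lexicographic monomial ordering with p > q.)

{(-1, 2)}

Compute a lex Gröbner basis by Buchberger's algorithm.
f_1 = -p*q - 3*p + 7*q**2 - 4*q - 25, LT = p*q.
f_2 = 2*p*q - 2*p - 3*q**2 + 4*q + 6, LT = p*q.
f_3 = 3*p*q - 12*p - 6, LT = p*q.

S(f_1,f_2): lcm = p*q. S = 4*p - 11/2*q**2 + 2*q + 22.
  reduce S modulo (f_1, f_2, f_3):
  remainder 4*p - 11/2*q**2 + 2*q + 22 ≠ 0; add h_4 = 4*p - 11/2*q**2 + 2*q + 22 to the basis.

S(f_1,f_3): lcm = p*q. S = 7*p - 7*q**2 + 4*q + 27.
  reduce S modulo (f_1, f_2, f_3, h_4):
  remainder 21/8*q**2 + 1/2*q - 23/2 ≠ 0; add h_5 = 21/8*q**2 + 1/2*q - 23/2 to the basis.

S(f_1,h_4): lcm = p*q. S = 3*p + 11/8*q**3 - 15/2*q**2 - 3/2*q + 25.
  reduce S modulo (f_1, f_2, f_3, h_4, h_5):
  remainder 1639/441*q - 3278/441 ≠ 0; add h_6 = 1639/441*q - 3278/441 to the basis.

The other S-polynomials (S(f_2,f_3), S(f_2,h_4), S(f_3,h_4), S(f_1,h_5), S(f_2,h_5), S(f_3,h_5), S(h_4,h_5), S(f_1,h_6), S(f_2,h_6), S(f_3,h_6), S(h_4,h_6), S(h_5,h_6)) all reduce to 0 modulo the current basis, so we have a Gröbner basis.
Inter-reduce: drop elements whose leading term is divisible by another's, tail-reduce, and make monic.
Reduced Gröbner basis: {p + 1, q - 2}.

Elimination: the polynomial q - 2 lies in the elimination ideal for q, so q ∈ {2}. For each such q, the remaining basis elements (now univariate) give the rest of the solution.
  q = 2: the earlier basis element becomes p + 1 = 0, giving p = -1 — point (-1, 2).
This is the nonlinear analogue of row-reducing a linear system.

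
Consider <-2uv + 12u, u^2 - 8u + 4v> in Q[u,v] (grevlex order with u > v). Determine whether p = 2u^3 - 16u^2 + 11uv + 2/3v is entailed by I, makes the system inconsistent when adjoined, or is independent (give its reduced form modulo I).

2u^3 - 16u^2 + 11uv + 2/3v is independent of I; its normal form modulo I is 18u + 2/3v.

First compute the reduced Gröbner basis of I by Buchberger's algorithm.
f_1 = -2uv + 12u, LT = uv.
f_2 = u^2 - 8u + 4v, LT = u^2.

S(f_1,f_2): lcm = u^2v. S = -6u^2 + 8uv - 4v^2.
  leading term u^2: subtract (-6)·f_2 from -6u^2 + 8uv - 4v^2 → 8uv - 4v^2 - 48u + 24v
  leading term uv: subtract (-4)·f_1 from 8uv - 4v^2 - 48u + 24v → -4v^2 + 24v
  leading term v^2: no divisor's leading term divides it; move -4v^2 to the remainder.
  leading term v: no divisor's leading term divides it; move 24v to the remainder.
  remainder -4v^2 + 24v ≠ 0; add h_3 = -4v^2 + 24v to the basis.

The other S-polynomials (S(f_1,h_3), S(f_2,h_3)) all reduce to 0 modulo the current basis, so we have a Gröbner basis.
Inter-reduce: drop elements whose leading term is divisible by another's, tail-reduce, and make monic.
Reduced Gröbner basis: {u^2 - 8u + 4v, uv - 6u, v^2 - 6v}.
Label its elements g_1 = u^2 - 8u + 4v, g_2 = uv - 6u, g_3 = v^2 - 6v.

Reduce p = 2u^3 - 16u^2 + 11uv + 2/3v modulo G:
  leading term u^3: subtract (2u)·g_1 from 2u^3 - 16u^2 + 11uv + 2/3v → 3uv + 2/3v
  leading term uv: subtract (3)·g_2 from 3uv + 2/3v → 18u + 2/3v
  leading term u: no divisor's leading term divides it; move 18u to the remainder.
  leading term v: no divisor's leading term divides it; move 2/3v to the remainder.
  normal form = 18u + 2/3v.
The normal form is nonzero, so p ∉ I. Since p minus its normal form lies in I, I + (p) = I + (r) where r = 18u + 2/3v; decide whether this ideal is the whole ring.
Run Buchberger on G together with r (pairs among the g_i already reduce to 0 since G is a Gröbner basis):
g_1 = u^2 - 8u + 4v, LT = u^2.
g_2 = uv - 6u, LT = uv.
g_3 = v^2 - 6v, LT = v^2.
r = 18u + 2/3v, LT = u.

S(g_1,r): lcm = u^2. S = -1/27uv - 8u + 4v.
  leading term uv: subtract (-1/27)·g_2 from -1/27uv - 8u + 4v → -74/9u + 4v
  leading term u: subtract (-37/81)·r from -74/9u + 4v → 1046/243v
  leading term v: no divisor's leading term divides it; move 1046/243v to the remainder.
  remainder 1046/243v ≠ 0; add m_5 = 1046/243v to the basis.

The other S-polynomials (S(g_1,g_2), S(g_1,g_3), S(g_2,g_3), S(g_2,r), S(g_3,r), S(g_1,m_5), S(g_2,m_5), S(g_3,m_5), S(r,m_5)) all reduce to 0 modulo the current basis, so we have a Gröbner basis.
Inter-reduce: drop elements whose leading term is divisible by another's, tail-reduce, and make monic.
Reduced Gröbner basis: {u, v}.
The reduced Gröbner basis of I + (p) is {u, v} ≠ {1}, a proper ideal, so the enlarged system stays consistent: p is independent of I, with normal form 18u + 2/3v.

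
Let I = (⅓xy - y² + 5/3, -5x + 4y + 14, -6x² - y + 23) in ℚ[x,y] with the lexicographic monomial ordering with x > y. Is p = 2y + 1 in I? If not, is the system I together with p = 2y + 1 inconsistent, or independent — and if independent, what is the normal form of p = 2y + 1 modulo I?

Adjoining 2y + 1 makes the ideal the whole ring: the system is inconsistent.

First compute the reduced Gröbner basis of I by Buchberger's algorithm.
f_1 = ⅓xy - y² + 5/3, LT = xy.
f_2 = -5x + 4y + 14, LT = x.
f_3 = -6x² - y + 23, LT = x².

S(f_1,f_2): lcm = xy. S = -11/5y² + 14/5y + 5.
  leading term y²: no divisor's leading term divides it; move -11/5y² to the remainder.
  leading term y: no divisor's leading term divides it; move 14/5y to the remainder.
  leading term 1: no divisor's leading term divides it; move 5 to the remainder.
  remainder -11/5y² + 14/5y + 5 ≠ 0; add h_4 = -11/5y² + 14/5y + 5 to the basis.

S(f_1,f_3): lcm = x²y. S = -3xy² + 5x - ⅙y² + 23/6y.
  leading term xy²: subtract (-9y)·f_1 from -3xy² + 5x - ⅙y² + 23/6y → 5x - 9y³ - ⅙y² + 113/6y
  leading term x: subtract (-1)·f_2 from 5x - 9y³ - ⅙y² + 113/6y → -9y³ - ⅙y² + 137/6y + 14
  leading term y³: subtract (45/11y)·h_4 from -9y³ - ⅙y² + 137/6y + 14 → -767/66y² + 157/66y + 14
  leading term y²: subtract (3835/726)·h_4 from -767/66y² + 157/66y + 14 → -9011/726y - 9011/726
  leading term y: no divisor's leading term divides it; move -9011/726y to the remainder.
  leading term 1: no divisor's leading term divides it; move -9011/726 to the remainder.
  remainder -9011/726y - 9011/726 ≠ 0; add h_5 = -9011/726y - 9011/726 to the basis.

The other S-polynomials (S(f_2,f_3), S(f_1,h_4), S(f_2,h_4), S(f_3,h_4), S(f_1,h_5), S(f_2,h_5), S(f_3,h_5), S(h_4,h_5)) all reduce to 0 modulo the current basis, so we have a Gröbner basis.
Inter-reduce: drop elements whose leading term is divisible by another's, tail-reduce, and make monic.
Reduced Gröbner basis: {x - 2, y + 1}.
Label its elements g_1 = x - 2, g_2 = y + 1.

Reduce p = 2y + 1 modulo G:
  leading term y: subtract (2)·g_2 from 2y + 1 → -1
  leading term 1: no divisor's leading term divides it; move -1 to the remainder.
  normal form = -1.
The normal form is nonzero, so p ∉ I. Since p minus its normal form lies in I, I + (p) = I + (r) where r = -1; decide whether this ideal is the whole ring.
Here r = -1 is a nonzero constant, hence a unit: 1 ∈ I + (p), the Gröbner basis of I + (p) is {1}, and the enlarged system has no common solution — adjoining p is inconsistent.

The remainder on division by a Gröbner basis is unique — it is the normal form.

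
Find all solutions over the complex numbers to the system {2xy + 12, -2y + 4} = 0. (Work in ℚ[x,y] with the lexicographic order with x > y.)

{(-3, 2)}

Compute a lex Gröbner basis by Buchberger's algorithm.
f_1 = 2xy + 12, LT = xy.
f_2 = -2y + 4, LT = y.

S(f_1,f_2): lcm = xy. S = 2x + 6.
  leading term x: no divisor's leading term divides it; move 2x to the remainder.
  leading term 1: no divisor's leading term divides it; move 6 to the remainder.
  remainder 2x + 6 ≠ 0; add h_3 = 2x + 6 to the basis.

The other S-polynomials (S(f_1,h_3), S(f_2,h_3)) all reduce to 0 modulo the current basis, so we have a Gröbner basis.
Inter-reduce: drop elements whose leading term is divisible by another's, tail-reduce, and make monic.
Reduced Gröbner basis: {x + 3, y - 2}.

Elimination: the polynomial y - 2 lies in the elimination ideal for y, so y ∈ {2}. For each such y, the remaining basis elements (now univariate) give the rest of the solution.
  y = 2: the earlier basis element becomes x + 3 = 0, giving x = -3 — point (-3, 2).
Substituting each solution back into the original system confirms all equations vanish.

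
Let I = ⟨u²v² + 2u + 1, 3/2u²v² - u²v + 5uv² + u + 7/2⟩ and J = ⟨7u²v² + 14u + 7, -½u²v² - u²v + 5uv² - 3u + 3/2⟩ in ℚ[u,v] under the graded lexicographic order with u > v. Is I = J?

Equality of ideals is decidable: compute both reduced Gröbner bases (unique for the ordering) and check whether they agree.
Buchberger on the first generating set:
f_1 = u²v² + 2u + 1, LT = u²v².
f_2 = 3/2u²v² - u²v + 5uv² + u + 7/2, LT = u²v².

S(f_1,f_2): lcm = u²v². S = ⅔u²v - 10/3uv² + 4/3u - 4/3.
  reduce S modulo (f_1, f_2):
  remainder ⅔u²v - 10/3uv² + 4/3u - 4/3 ≠ 0; add g_3 = ⅔u²v - 10/3uv² + 4/3u - 4/3 to the basis.

S(f_1,g_3): lcm = u²v². S = 5uv³ - 2uv + 2u + 2v + 1.
  reduce S modulo (f_1, f_2, g_3):
  remainder 5uv³ - 2uv + 2u + 2v + 1 ≠ 0; add g_4 = 5uv³ - 2uv + 2u + 2v + 1 to the basis.

S(f_1,g_4): lcm = u²v³. S = ⅖u²v - ⅖u² + 8/5uv - ⅕u + v.
  reduce S modulo (f_1, f_2, g_3, g_4):
  remainder 2uv² - ⅖u² + 8/5uv - u + v + ⅘ ≠ 0; add g_5 = 2uv² - ⅖u² + 8/5uv - u + v + ⅘ to the basis.

S(f_1,g_5): lcm = u²v². S = ⅕u³ - ⅘u²v + ½u² - ½uv + 8/5u + 1.
  reduce S modulo (f_1, f_2, g_3, g_4, g_5):
  remainder ⅕u³ - 3/10u² + 27/10uv + 6/5u + 2v + 1 ≠ 0; add g_6 = ⅕u³ - 3/10u² + 27/10uv + 6/5u + 2v + 1 to the basis.

S(g_4,g_5): lcm = uv³. S = ⅕u²v - ⅘uv² + 1/10uv - ½v² + ⅖u + ⅕.
  reduce S modulo (f_1, f_2, g_3, g_4, g_5, g_6):
  remainder 1/25u² - 3/50uv - ½v² + 1/10u - 1/10v + 13/25 ≠ 0; add g_7 = 1/25u² - 3/50uv - ½v² + 1/10u - 1/10v + 13/25 to the basis.

S(f_1,g_6): lcm = u³v². S = 3/2u²v² - 27/2uv³ - 6uv² - 10v³ + 2u² - 5v² + u.
  reduce S modulo (f_1, f_2, g_3, g_4, g_5, g_6, g_7):
  remainder -10v³ + ⅗uv + 5v² - 8/5u + 52/5v - 34/5 ≠ 0; add g_8 = -10v³ + ⅗uv + 5v² - 8/5u + 52/5v - 34/5 to the basis.

The other S-polynomials (S(f_2,g_3), S(f_2,g_4), S(g_3,g_4), S(f_2,g_5), S(g_3,g_5), S(f_2,g_6), S(g_3,g_6), S(g_4,g_6), S(g_5,g_6), S(f_1,g_7), S(f_2,g_7), S(g_3,g_7), S(g_4,g_7), S(g_5,g_7), S(g_6,g_7), S(f_1,g_8), S(f_2,g_8), S(g_3,g_8), S(g_4,g_8), S(g_5,g_8), S(g_6,g_8), S(g_7,g_8)) all reduce to 0 modulo the current basis, so we have a Gröbner basis.
Inter-reduce: drop elements whose leading term is divisible by another's, tail-reduce, and make monic.
Reduced Gröbner basis: {uv² + ½uv - 5/2v² + 3, v³ - 3/50uv - ½v² + 4/25u - 26/25v + 17/25, u² - 3/2uv - 25/2v² + 5/2u - 5/2v + 13}.

Buchberger on the second generating set:
h_1 = 7u²v² + 14u + 7, LT = u²v².
h_2 = -½u²v² - u²v + 5uv² - 3u + 3/2, LT = u²v².

S(h_1,h_2): lcm = u²v². S = -2u²v + 10uv² - 4u + 4.
  reduce S modulo (h_1, h_2):
  remainder -2u²v + 10uv² - 4u + 4 ≠ 0; add k_3 = -2u²v + 10uv² - 4u + 4 to the basis.

S(h_1,k_3): lcm = u²v². S = 5uv³ - 2uv + 2u + 2v + 1.
  reduce S modulo (h_1, h_2, k_3):
  remainder 5uv³ - 2uv + 2u + 2v + 1 ≠ 0; add k_4 = 5uv³ - 2uv + 2u + 2v + 1 to the basis.

S(h_1,k_4): lcm = u²v³. S = ⅖u²v - ⅖u² + 8/5uv - ⅕u + v.
  reduce S modulo (h_1, h_2, k_3, k_4):
  remainder 2uv² - ⅖u² + 8/5uv - u + v + ⅘ ≠ 0; add k_5 = 2uv² - ⅖u² + 8/5uv - u + v + ⅘ to the basis.

S(h_1,k_5): lcm = u²v². S = ⅕u³ - ⅘u²v + ½u² - ½uv + 8/5u + 1.
  reduce S modulo (h_1, h_2, k_3, k_4, k_5):
  remainder ⅕u³ - 3/10u² + 27/10uv + 6/5u + 2v + 1 ≠ 0; add k_6 = ⅕u³ - 3/10u² + 27/10uv + 6/5u + 2v + 1 to the basis.

S(k_4,k_5): lcm = uv³. S = ⅕u²v - ⅘uv² + 1/10uv - ½v² + ⅖u + ⅕.
  reduce S modulo (h_1, h_2, k_3, k_4, k_5, k_6):
  remainder 1/25u² - 3/50uv - ½v² + 1/10u - 1/10v + 13/25 ≠ 0; add k_7 = 1/25u² - 3/50uv - ½v² + 1/10u - 1/10v + 13/25 to the basis.

S(h_1,k_6): lcm = u³v². S = 3/2u²v² - 27/2uv³ - 6uv² - 10v³ + 2u² - 5v² + u.
  reduce S modulo (h_1, h_2, k_3, k_4, k_5, k_6, k_7):
  remainder -10v³ + ⅗uv + 5v² - 8/5u + 52/5v - 34/5 ≠ 0; add k_8 = -10v³ + ⅗uv + 5v² - 8/5u + 52/5v - 34/5 to the basis.

The other S-polynomials (S(h_2,k_3), S(h_2,k_4), S(k_3,k_4), S(h_2,k_5), S(k_3,k_5), S(h_2,k_6), S(k_3,k_6), S(k_4,k_6), S(k_5,k_6), S(h_1,k_7), S(h_2,k_7), S(k_3,k_7), S(k_4,k_7), S(k_5,k_7), S(k_6,k_7), S(h_1,k_8), S(h_2,k_8), S(k_3,k_8), S(k_4,k_8), S(k_5,k_8), S(k_6,k_8), S(k_7,k_8)) all reduce to 0 modulo the current basis, so we have a Gröbner basis.
Inter-reduce: drop elements whose leading term is divisible by another's, tail-reduce, and make monic.
Reduced Gröbner basis: {uv² + ½uv - 5/2v² + 3, v³ - 3/50uv - ½v² + 4/25u - 26/25v + 17/25, u² - 3/2uv - 25/2v² + 5/2u - 5/2v + 13}.

The two bases agree; hence the ideals are identical.
The choice of monomial ordering does not affect the verdict — as long as both bases are computed under the same ordering, their equality decides ideal equality.

Yes, the ideals are equal.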